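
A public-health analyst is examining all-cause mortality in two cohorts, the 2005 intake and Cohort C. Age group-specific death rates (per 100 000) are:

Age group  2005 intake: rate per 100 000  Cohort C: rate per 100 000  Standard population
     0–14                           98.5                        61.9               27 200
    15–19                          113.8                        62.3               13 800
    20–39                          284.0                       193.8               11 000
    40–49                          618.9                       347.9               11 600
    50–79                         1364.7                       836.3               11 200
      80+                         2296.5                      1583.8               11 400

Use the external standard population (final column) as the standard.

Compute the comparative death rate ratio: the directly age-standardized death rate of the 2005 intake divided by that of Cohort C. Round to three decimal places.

Standard total = 86 200; weights = 0.3155, 0.1601, 0.1276, 0.1346, 0.1299, 0.1323.
The 2005 intake: 0.3155×98.5 + 0.1601×113.8 + 0.1276×284.0 + 0.1346×618.9 + 0.1299×1364.7 + 0.1323×2296.5 = 649.8564 per 100 000.
Cohort C: 0.3155×61.9 + 0.1601×62.3 + 0.1276×193.8 + 0.1346×347.9 + 0.1299×836.3 + 0.1323×1583.8 = 419.1733 per 100 000.
Ratio = 649.8564 ÷ 419.1733 = 1.55033.

1.550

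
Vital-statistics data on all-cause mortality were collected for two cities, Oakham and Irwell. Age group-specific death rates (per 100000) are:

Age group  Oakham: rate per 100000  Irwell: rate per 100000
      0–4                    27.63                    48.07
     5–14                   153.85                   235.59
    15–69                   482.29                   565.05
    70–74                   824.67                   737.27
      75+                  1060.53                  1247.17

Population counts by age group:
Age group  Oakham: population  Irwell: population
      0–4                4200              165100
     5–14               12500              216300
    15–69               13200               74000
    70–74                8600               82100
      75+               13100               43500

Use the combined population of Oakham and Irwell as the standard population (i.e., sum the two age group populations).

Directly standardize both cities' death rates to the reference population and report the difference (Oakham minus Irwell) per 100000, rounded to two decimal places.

Combined standard total = 632600; weights = 0.2676, 0.3617, 0.1378, 0.1434, 0.0895.
Oakham: 0.2676×27.63 + 0.3617×153.85 + 0.1378×482.29 + 0.1434×824.67 + 0.0895×1060.53 = 342.6461 per 100000.
Irwell: 0.2676×48.07 + 0.3617×235.59 + 0.1378×565.05 + 0.1434×737.27 + 0.0895×1247.17 = 393.2561 per 100000.
Difference = 342.6461 − 393.2561 = -50.6101.

-50.61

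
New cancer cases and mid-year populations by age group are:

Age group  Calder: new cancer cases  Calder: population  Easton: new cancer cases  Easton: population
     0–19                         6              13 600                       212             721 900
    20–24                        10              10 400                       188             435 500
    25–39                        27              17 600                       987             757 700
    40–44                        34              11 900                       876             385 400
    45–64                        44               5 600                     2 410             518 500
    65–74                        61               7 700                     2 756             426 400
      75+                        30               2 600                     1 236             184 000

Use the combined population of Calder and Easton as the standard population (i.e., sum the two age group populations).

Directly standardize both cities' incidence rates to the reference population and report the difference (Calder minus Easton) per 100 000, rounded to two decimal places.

Age-specific rates per 100 000 for Calder: 44.12, 96.15, 153.41, 285.71, 785.71, 792.21, 1153.85.
For Easton: 29.37, 43.17, 130.26, 227.30, 464.80, 646.34, 671.74.
Combined standard total = 3 498 800; weights = 0.2102, 0.1274, 0.2216, 0.1136, 0.1498, 0.1241, 0.0533.
Calder: 0.2102×44.12 + 0.1274×96.15 + 0.2216×153.41 + 0.1136×285.71 + 0.1498×785.71 + 0.1241×792.21 + 0.0533×1153.85 = 365.4893 per 100 000.
Easton: 0.2102×29.37 + 0.1274×43.17 + 0.2216×130.26 + 0.1136×227.30 + 0.1498×464.80 + 0.1241×646.34 + 0.0533×671.74 = 251.9927 per 100 000.
Difference = 365.4893 − 251.9927 = 113.4966.

113.50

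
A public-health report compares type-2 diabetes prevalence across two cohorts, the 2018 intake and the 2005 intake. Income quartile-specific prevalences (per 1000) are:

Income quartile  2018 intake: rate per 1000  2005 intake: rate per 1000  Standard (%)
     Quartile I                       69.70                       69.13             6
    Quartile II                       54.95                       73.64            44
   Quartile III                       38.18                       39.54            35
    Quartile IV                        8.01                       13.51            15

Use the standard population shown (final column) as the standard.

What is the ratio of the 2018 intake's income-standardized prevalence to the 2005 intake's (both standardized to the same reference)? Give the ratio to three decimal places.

0.819

Standard weights: 0.06, 0.44, 0.35, 0.15.
The 2018 intake: 0.0600×69.70 + 0.4400×54.95 + 0.3500×38.18 + 0.1500×8.01 = 42.9245 per 1000.
The 2005 intake: 0.0600×69.13 + 0.4400×73.64 + 0.3500×39.54 + 0.1500×13.51 = 52.4149 per 1000.
Ratio = 42.9245 ÷ 52.4149 = 0.81894.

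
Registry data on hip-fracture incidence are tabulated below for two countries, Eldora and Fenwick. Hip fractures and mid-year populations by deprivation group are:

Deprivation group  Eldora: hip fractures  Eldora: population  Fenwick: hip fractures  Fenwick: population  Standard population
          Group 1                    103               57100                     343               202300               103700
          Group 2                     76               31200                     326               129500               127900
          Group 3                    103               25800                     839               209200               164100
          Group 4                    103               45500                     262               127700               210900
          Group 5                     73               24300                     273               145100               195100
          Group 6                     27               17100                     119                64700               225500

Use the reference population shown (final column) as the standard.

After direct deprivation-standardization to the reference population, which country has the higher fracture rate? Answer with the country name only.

Deprivation-specific rates per 100000 for Eldora: 180.39, 243.59, 399.22, 226.37, 300.41, 157.89.
For Fenwick: 169.55, 251.74, 401.05, 205.17, 188.15, 183.93.
Standard total = 1027200; weights = 0.1010, 0.1245, 0.1598, 0.2053, 0.1899, 0.2195.
Eldora: 0.1010×180.39 + 0.1245×243.59 + 0.1598×399.22 + 0.2053×226.37 + 0.1899×300.41 + 0.2195×157.89 = 250.5175 per 100000.
Fenwick: 0.1010×169.55 + 0.1245×251.74 + 0.1598×401.05 + 0.2053×205.17 + 0.1899×188.15 + 0.2195×183.93 = 230.7678 per 100000.
The crude rates (241.29 vs 246.10) would put Fenwick higher, but that reflects its deprivation composition; once standardized to a common deprivation structure, Eldora has the higher underlying rate.

Eldora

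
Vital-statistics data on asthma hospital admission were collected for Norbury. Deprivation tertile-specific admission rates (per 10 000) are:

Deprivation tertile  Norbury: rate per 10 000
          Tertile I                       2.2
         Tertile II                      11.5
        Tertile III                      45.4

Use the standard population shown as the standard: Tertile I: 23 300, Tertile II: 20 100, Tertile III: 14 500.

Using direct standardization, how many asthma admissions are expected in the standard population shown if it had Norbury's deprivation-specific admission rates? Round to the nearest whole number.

Expected asthma admissions = Σ (standard pop × deprivation-specific rate ÷ 10 000)
= 23 300×2.2/10 000 + 20 100×11.5/10 000 + 14 500×45.4/10 000
= 5.13 + 23.11 + 65.83 = 94.07.

94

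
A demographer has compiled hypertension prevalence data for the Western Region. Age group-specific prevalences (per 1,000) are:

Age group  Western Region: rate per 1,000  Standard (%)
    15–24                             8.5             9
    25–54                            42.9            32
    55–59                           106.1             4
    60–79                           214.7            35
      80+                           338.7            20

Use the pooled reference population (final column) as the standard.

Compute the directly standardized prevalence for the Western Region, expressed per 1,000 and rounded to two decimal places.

161.62

Standard weights: 0.09, 0.32, 0.04, 0.35, 0.20.
Standardized rate: 0.0900×8.5 + 0.3200×42.9 + 0.0400×106.1 + 0.3500×214.7 + 0.2000×338.7 = 161.6220 per 1,000.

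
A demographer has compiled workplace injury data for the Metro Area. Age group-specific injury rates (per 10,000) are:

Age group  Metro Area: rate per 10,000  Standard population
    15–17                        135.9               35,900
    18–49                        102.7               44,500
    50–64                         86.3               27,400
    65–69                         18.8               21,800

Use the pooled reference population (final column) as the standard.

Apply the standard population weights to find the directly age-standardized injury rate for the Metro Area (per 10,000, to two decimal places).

94.32

Standard total = 129,600; weights = 0.2770, 0.3434, 0.2114, 0.1682.
Standardized rate: 0.2770×135.9 + 0.3434×102.7 + 0.2114×86.3 + 0.1682×18.8 = 94.3165 per 10,000.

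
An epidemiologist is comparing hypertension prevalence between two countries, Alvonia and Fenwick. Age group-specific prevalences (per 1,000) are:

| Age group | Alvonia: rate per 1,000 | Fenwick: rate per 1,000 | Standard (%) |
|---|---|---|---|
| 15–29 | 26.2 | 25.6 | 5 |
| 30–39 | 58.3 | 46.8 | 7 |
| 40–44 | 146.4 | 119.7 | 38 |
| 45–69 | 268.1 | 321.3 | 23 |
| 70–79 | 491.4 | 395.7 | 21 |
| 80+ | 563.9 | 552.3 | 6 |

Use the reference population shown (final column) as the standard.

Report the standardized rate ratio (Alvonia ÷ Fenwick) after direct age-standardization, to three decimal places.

Standard weights: 0.05, 0.07, 0.38, 0.23, 0.21, 0.06.
Alvonia: 0.0500×26.2 + 0.0700×58.3 + 0.3800×146.4 + 0.2300×268.1 + 0.2100×491.4 + 0.0600×563.9 = 259.7140 per 1,000.
Fenwick: 0.0500×25.6 + 0.0700×46.8 + 0.3800×119.7 + 0.2300×321.3 + 0.2100×395.7 + 0.0600×552.3 = 240.1760 per 1,000.
Ratio = 259.7140 ÷ 240.1760 = 1.08135.

1.081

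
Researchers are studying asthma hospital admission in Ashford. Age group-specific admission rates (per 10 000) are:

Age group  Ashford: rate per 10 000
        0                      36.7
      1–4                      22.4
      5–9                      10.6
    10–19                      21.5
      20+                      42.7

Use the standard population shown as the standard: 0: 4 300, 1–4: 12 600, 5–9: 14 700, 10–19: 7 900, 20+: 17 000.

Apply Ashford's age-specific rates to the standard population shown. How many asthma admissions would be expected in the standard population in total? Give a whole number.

149

Expected asthma admissions = Σ (standard pop × age-specific rate ÷ 10 000)
= 4 300×36.7/10 000 + 12 600×22.4/10 000 + 14 700×10.6/10 000 + 7 900×21.5/10 000 + 17 000×42.7/10 000
= 15.78 + 28.22 + 15.58 + 16.98 + 72.59 = 149.16.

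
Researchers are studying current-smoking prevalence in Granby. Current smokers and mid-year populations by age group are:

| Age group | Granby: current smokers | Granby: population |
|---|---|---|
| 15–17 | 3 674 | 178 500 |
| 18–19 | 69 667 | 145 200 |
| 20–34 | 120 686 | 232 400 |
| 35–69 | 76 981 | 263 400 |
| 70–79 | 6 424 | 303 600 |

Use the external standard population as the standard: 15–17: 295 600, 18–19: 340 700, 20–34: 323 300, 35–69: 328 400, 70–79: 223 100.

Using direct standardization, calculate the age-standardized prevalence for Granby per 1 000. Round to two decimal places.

289.95

Age-specific rates per 1 000 for Granby: 20.583, 479.800, 519.303, 292.259, 21.159.
Standard total = 1 511 100; weights = 0.1956, 0.2255, 0.2140, 0.2173, 0.1476.
Standardized rate: 0.1956×20.583 + 0.2255×479.800 + 0.2140×519.303 + 0.2173×292.259 + 0.1476×21.159 = 289.9486 per 1 000.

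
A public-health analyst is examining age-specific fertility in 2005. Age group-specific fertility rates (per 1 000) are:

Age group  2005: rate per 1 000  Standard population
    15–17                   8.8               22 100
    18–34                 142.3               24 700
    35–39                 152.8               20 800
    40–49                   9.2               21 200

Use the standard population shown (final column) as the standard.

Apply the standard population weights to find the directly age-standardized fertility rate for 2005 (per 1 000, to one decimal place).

79.8

Standard total = 88 800; weights = 0.2489, 0.2782, 0.2342, 0.2387.
Standardized rate: 0.2489×8.8 + 0.2782×142.3 + 0.2342×152.8 + 0.2387×9.2 = 79.7587 per 1 000.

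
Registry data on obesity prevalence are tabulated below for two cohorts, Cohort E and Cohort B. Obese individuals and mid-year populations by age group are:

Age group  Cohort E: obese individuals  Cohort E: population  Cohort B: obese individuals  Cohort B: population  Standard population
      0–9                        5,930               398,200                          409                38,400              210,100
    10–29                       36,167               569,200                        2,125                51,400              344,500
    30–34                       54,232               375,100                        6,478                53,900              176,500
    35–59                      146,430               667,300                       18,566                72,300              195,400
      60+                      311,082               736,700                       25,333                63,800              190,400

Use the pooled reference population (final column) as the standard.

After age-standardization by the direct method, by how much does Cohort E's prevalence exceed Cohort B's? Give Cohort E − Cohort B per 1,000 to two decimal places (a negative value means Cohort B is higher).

Age-specific rates per 1,000 for Cohort E: 14.892, 63.540, 144.580, 219.437, 422.264.
For Cohort B: 10.651, 41.342, 120.186, 256.791, 397.069.
Standard total = 1,116,900; weights = 0.1881, 0.3084, 0.1580, 0.1749, 0.1705.
Cohort E: 0.1881×14.892 + 0.3084×63.540 + 0.1580×144.580 + 0.1749×219.437 + 0.1705×422.264 = 155.6216 per 1,000.
Cohort B: 0.1881×10.651 + 0.3084×41.342 + 0.1580×120.186 + 0.1749×256.791 + 0.1705×397.069 = 146.3622 per 1,000.
Difference = 155.6216 − 146.3622 = 9.2594.

9.26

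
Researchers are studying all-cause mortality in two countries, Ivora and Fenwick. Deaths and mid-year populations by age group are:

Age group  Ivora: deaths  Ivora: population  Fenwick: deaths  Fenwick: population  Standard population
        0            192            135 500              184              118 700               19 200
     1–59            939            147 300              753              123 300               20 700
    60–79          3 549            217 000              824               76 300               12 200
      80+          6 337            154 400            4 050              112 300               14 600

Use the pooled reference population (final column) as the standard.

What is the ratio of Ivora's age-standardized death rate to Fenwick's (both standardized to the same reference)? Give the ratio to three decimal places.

1.176

Age-specific rates per 1 000 for Ivora: 1.417, 6.375, 16.355, 41.043.
For Fenwick: 1.550, 6.107, 10.799, 36.064.
Standard total = 66 700; weights = 0.2879, 0.3103, 0.1829, 0.2189.
Ivora: 0.2879×1.417 + 0.3103×6.375 + 0.1829×16.355 + 0.2189×41.043 = 14.3616 per 1 000.
Fenwick: 0.2879×1.550 + 0.3103×6.107 + 0.1829×10.799 + 0.2189×36.064 = 12.2109 per 1 000.
Ratio = 14.3616 ÷ 12.2109 = 1.17612.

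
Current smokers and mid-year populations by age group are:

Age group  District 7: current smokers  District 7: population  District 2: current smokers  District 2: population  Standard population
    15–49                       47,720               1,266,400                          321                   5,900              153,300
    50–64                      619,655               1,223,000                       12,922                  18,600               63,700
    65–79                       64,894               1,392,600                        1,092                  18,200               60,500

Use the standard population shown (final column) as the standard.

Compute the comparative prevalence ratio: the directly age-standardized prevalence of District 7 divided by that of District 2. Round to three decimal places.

Age-specific rates per 1,000 for District 7: 37.682, 506.668, 46.599.
For District 2: 54.407, 694.731, 60.000.
Standard total = 277,500; weights = 0.5524, 0.2295, 0.2180.
District 7: 0.5524×37.682 + 0.2295×506.668 + 0.2180×46.599 = 147.2814 per 1,000.
District 2: 0.5524×54.407 + 0.2295×694.731 + 0.2180×60.000 = 202.6124 per 1,000.
Ratio = 147.2814 ÷ 202.6124 = 0.72691.

0.727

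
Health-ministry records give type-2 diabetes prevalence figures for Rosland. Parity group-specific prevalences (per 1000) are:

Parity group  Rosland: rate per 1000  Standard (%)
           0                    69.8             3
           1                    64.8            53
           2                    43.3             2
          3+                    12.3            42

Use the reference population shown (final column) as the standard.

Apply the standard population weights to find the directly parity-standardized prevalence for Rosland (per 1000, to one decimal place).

Standard weights: 0.03, 0.53, 0.02, 0.42.
Standardized rate: 0.0300×69.8 + 0.5300×64.8 + 0.0200×43.3 + 0.4200×12.3 = 42.4700 per 1000.

42.5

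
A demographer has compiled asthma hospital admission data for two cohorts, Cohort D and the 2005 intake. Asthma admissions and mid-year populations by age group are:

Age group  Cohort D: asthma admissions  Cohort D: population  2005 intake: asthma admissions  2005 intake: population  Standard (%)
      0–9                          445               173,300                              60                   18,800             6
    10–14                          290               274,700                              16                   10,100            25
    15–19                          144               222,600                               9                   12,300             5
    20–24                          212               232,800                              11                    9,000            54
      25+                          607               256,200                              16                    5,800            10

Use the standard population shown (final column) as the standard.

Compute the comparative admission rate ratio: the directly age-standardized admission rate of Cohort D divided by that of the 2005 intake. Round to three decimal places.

0.756

Age-specific rates per 10,000 for Cohort D: 25.68, 10.56, 6.47, 9.11, 23.69.
For the 2005 intake: 31.91, 15.84, 7.32, 12.22, 27.59.
Standard weights: 0.06, 0.25, 0.05, 0.54, 0.10.
Cohort D: 0.0600×25.68 + 0.2500×10.56 + 0.0500×6.47 + 0.5400×9.11 + 0.1000×23.69 = 11.7901 per 10,000.
The 2005 intake: 0.0600×31.91 + 0.2500×15.84 + 0.0500×7.32 + 0.5400×12.22 + 0.1000×27.59 = 15.5998 per 10,000.
Ratio = 11.7901 ÷ 15.5998 = 0.75579.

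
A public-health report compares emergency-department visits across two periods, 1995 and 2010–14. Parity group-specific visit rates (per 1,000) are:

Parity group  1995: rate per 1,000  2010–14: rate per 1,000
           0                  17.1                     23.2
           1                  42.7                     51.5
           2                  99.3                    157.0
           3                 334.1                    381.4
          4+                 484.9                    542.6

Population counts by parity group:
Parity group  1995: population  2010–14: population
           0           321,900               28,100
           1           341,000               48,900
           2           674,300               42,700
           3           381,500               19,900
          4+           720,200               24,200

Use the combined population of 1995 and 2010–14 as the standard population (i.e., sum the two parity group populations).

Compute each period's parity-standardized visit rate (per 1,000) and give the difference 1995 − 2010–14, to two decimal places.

-41.83

Combined standard total = 2,602,700; weights = 0.1345, 0.1498, 0.2755, 0.1542, 0.2860.
1995: 0.1345×17.1 + 0.1498×42.7 + 0.2755×99.3 + 0.1542×334.1 + 0.2860×484.9 = 226.2647 per 1,000.
2010–14: 0.1345×23.2 + 0.1498×51.5 + 0.2755×157.0 + 0.1542×381.4 + 0.2860×542.6 = 268.0963 per 1,000.
Difference = 226.2647 − 268.0963 = -41.8316.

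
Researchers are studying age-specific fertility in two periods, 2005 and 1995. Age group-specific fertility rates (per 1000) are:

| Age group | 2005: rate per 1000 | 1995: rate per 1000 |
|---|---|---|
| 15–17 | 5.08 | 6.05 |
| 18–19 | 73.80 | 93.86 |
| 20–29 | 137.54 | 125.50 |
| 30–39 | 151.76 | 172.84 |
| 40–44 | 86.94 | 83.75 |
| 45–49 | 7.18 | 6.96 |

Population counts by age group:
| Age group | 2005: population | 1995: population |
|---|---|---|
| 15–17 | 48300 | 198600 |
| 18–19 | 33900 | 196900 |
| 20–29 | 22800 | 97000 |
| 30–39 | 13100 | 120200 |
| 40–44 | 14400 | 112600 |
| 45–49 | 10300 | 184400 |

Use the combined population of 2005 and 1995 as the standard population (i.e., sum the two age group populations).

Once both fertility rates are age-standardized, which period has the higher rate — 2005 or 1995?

1995

Combined standard total = 1052500; weights = 0.2346, 0.2193, 0.1138, 0.1267, 0.1207, 0.1850.
2005: 0.2346×5.08 + 0.2193×73.80 + 0.1138×137.54 + 0.1267×151.76 + 0.1207×86.94 + 0.1850×7.18 = 64.0699 per 1000.
1995: 0.2346×6.05 + 0.2193×93.86 + 0.1138×125.50 + 0.1267×172.84 + 0.1207×83.75 + 0.1850×6.96 = 69.5700 per 1000.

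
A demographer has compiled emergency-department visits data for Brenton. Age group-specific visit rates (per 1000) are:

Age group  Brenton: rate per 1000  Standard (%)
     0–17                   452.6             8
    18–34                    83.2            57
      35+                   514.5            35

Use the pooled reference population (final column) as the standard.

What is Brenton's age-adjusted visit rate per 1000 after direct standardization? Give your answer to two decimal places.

Standard weights: 0.08, 0.57, 0.35.
Standardized rate: 0.0800×452.6 + 0.5700×83.2 + 0.3500×514.5 = 263.7070 per 1000.

263.71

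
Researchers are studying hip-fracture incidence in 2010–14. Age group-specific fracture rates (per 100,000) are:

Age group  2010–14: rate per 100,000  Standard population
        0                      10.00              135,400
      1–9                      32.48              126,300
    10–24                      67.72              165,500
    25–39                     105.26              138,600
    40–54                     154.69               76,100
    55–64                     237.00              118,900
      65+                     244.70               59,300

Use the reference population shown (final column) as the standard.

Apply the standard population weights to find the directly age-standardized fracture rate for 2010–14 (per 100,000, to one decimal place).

Standard total = 820,100; weights = 0.1651, 0.1540, 0.2018, 0.1690, 0.0928, 0.1450, 0.0723.
Standardized rate: 0.1651×10.00 + 0.1540×32.48 + 0.2018×67.72 + 0.1690×105.26 + 0.0928×154.69 + 0.1450×237.00 + 0.0723×244.70 = 104.5175 per 100,000.

104.5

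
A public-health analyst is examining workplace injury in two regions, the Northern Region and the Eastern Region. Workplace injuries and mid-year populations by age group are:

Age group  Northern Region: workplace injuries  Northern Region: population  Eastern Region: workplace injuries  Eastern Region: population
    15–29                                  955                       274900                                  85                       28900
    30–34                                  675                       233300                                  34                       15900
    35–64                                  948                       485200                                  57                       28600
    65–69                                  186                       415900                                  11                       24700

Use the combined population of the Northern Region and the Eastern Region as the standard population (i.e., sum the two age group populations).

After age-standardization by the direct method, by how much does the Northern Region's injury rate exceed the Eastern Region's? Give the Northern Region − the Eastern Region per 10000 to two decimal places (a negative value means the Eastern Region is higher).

Age-specific rates per 10000 for the Northern Region: 34.74, 28.93, 19.54, 4.47.
For the Eastern Region: 29.41, 21.38, 19.93, 4.45.
Combined standard total = 1507400; weights = 0.2015, 0.1653, 0.3409, 0.2923.
The Northern Region: 0.2015×34.74 + 0.1653×28.93 + 0.3409×19.54 + 0.2923×4.47 = 19.7514 per 10000.
The Eastern Region: 0.2015×29.41 + 0.1653×21.38 + 0.3409×19.93 + 0.2923×4.45 = 17.5576 per 10000.
Difference = 19.7514 − 17.5576 = 2.1938.

2.19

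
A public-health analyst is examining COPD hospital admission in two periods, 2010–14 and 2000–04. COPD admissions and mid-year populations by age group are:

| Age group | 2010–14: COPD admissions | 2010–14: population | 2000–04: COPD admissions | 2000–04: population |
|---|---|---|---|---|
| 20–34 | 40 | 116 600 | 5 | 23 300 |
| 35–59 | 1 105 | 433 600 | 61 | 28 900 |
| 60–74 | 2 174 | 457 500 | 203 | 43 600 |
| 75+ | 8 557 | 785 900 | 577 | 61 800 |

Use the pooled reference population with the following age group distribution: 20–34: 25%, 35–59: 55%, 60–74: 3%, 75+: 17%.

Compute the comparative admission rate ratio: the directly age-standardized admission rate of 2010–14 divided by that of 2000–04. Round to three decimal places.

1.183

Age-specific rates per 10 000 for 2010–14: 3.43, 25.48, 47.52, 108.88.
For 2000–04: 2.15, 21.11, 46.56, 93.37.
Standard weights: 0.25, 0.55, 0.03, 0.17.
2010–14: 0.2500×3.43 + 0.5500×25.48 + 0.0300×47.52 + 0.1700×108.88 = 34.8094 per 10 000.
2000–04: 0.2500×2.15 + 0.5500×21.11 + 0.0300×46.56 + 0.1700×93.37 = 29.4144 per 10 000.
Ratio = 34.8094 ÷ 29.4144 = 1.18341.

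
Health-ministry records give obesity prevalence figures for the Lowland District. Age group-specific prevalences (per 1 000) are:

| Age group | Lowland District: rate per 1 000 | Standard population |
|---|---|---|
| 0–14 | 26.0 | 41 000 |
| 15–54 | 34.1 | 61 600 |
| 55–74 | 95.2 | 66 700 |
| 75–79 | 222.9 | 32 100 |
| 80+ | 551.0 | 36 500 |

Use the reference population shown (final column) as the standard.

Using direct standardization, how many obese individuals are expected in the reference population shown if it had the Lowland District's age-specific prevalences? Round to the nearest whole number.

36783

Expected obese individuals = Σ (standard pop × age-specific rate ÷ 1 000)
= 41 000×26.0/1 000 + 61 600×34.1/1 000 + 66 700×95.2/1 000 + 32 100×222.9/1 000 + 36 500×551.0/1 000
= 1066.00 + 2100.56 + 6349.84 + 7155.09 + 20111.50 = 36782.99.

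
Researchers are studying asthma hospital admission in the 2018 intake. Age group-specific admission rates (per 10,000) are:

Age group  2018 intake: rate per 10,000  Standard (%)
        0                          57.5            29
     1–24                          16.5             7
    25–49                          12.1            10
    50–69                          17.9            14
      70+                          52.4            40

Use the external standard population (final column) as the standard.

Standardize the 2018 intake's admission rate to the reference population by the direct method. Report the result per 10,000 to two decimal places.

Standard weights: 0.29, 0.07, 0.10, 0.14, 0.40.
Standardized rate: 0.2900×57.5 + 0.0700×16.5 + 0.1000×12.1 + 0.1400×17.9 + 0.4000×52.4 = 42.5060 per 10,000.

42.51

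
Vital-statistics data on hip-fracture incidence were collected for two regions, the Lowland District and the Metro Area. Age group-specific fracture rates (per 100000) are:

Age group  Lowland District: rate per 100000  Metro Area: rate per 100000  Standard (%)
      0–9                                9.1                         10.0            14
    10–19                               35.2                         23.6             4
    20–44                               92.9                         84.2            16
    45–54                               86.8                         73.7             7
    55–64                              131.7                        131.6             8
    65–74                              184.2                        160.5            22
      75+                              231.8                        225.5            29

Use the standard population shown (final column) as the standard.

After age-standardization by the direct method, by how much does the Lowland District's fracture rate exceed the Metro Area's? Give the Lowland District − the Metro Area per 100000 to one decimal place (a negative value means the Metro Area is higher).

9.7

Standard weights: 0.14, 0.04, 0.16, 0.07, 0.08, 0.22, 0.29.
The Lowland District: 0.1400×9.1 + 0.0400×35.2 + 0.1600×92.9 + 0.0700×86.8 + 0.0800×131.7 + 0.2200×184.2 + 0.2900×231.8 = 141.9040 per 100000.
The Metro Area: 0.1400×10.0 + 0.0400×23.6 + 0.1600×84.2 + 0.0700×73.7 + 0.0800×131.6 + 0.2200×160.5 + 0.2900×225.5 = 132.2080 per 100000.
Difference = 141.9040 − 132.2080 = 9.6960.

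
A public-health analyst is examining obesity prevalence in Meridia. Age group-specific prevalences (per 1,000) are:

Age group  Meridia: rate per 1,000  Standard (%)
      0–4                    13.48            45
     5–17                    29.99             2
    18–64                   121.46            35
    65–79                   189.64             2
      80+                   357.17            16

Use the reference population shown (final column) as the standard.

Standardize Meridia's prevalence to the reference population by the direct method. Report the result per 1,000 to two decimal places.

Standard weights: 0.45, 0.02, 0.35, 0.02, 0.16.
Standardized rate: 0.4500×13.48 + 0.0200×29.99 + 0.3500×121.46 + 0.0200×189.64 + 0.1600×357.17 = 110.1168 per 1,000.

110.12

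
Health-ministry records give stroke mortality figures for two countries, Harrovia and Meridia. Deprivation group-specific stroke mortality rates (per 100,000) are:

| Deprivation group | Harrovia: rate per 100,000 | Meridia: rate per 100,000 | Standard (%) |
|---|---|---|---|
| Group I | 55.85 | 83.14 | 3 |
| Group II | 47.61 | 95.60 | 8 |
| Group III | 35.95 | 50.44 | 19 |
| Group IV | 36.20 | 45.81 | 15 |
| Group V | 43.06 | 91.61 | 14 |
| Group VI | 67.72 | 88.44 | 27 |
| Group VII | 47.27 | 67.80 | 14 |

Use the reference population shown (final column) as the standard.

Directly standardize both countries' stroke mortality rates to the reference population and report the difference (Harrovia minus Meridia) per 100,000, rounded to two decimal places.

-24.12

Standard weights: 0.03, 0.08, 0.19, 0.15, 0.14, 0.27, 0.14.
Harrovia: 0.0300×55.85 + 0.0800×47.61 + 0.1900×35.95 + 0.1500×36.20 + 0.1400×43.06 + 0.2700×67.72 + 0.1400×47.27 = 48.6754 per 100,000.
Meridia: 0.0300×83.14 + 0.0800×95.60 + 0.1900×50.44 + 0.1500×45.81 + 0.1400×91.61 + 0.2700×88.44 + 0.1400×67.80 = 72.7935 per 100,000.
Difference = 48.6754 − 72.7935 = -24.1181.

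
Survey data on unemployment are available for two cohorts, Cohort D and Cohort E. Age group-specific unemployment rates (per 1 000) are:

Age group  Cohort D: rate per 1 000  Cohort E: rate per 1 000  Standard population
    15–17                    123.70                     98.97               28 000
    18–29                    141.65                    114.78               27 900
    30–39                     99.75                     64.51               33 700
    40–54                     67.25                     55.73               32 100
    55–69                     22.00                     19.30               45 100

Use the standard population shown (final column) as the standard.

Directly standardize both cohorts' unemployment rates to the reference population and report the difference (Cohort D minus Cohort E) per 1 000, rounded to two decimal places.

18.71

Standard total = 166 800; weights = 0.1679, 0.1673, 0.2020, 0.1924, 0.2704.
Cohort D: 0.1679×123.70 + 0.1673×141.65 + 0.2020×99.75 + 0.1924×67.25 + 0.2704×22.00 = 83.5020 per 1 000.
Cohort E: 0.1679×98.97 + 0.1673×114.78 + 0.2020×64.51 + 0.1924×55.73 + 0.2704×19.30 = 64.7894 per 1 000.
Difference = 83.5020 − 64.7894 = 18.7126.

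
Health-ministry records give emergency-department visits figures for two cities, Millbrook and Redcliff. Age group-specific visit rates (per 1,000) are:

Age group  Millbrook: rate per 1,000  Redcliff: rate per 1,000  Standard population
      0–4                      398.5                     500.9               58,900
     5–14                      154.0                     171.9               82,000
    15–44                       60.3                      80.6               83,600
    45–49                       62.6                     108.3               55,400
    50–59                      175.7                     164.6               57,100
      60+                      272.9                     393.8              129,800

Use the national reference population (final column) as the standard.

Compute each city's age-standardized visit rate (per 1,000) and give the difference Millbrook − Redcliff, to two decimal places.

Standard total = 466,800; weights = 0.1262, 0.1757, 0.1791, 0.1187, 0.1223, 0.2781.
Millbrook: 0.1262×398.5 + 0.1757×154.0 + 0.1791×60.3 + 0.1187×62.6 + 0.1223×175.7 + 0.2781×272.9 = 192.9384 per 1,000.
Redcliff: 0.1262×500.9 + 0.1757×171.9 + 0.1791×80.6 + 0.1187×108.3 + 0.1223×164.6 + 0.2781×393.8 = 250.3228 per 1,000.
Difference = 192.9384 − 250.3228 = -57.3844.

-57.38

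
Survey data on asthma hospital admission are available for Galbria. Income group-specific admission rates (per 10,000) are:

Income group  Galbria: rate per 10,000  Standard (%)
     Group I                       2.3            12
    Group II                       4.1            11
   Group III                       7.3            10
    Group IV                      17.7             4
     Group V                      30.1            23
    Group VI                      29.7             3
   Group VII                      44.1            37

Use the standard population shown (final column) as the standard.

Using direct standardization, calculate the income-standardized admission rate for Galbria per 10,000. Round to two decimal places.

Standard weights: 0.12, 0.11, 0.10, 0.04, 0.23, 0.03, 0.37.
Standardized rate: 0.1200×2.3 + 0.1100×4.1 + 0.1000×7.3 + 0.0400×17.7 + 0.2300×30.1 + 0.0300×29.7 + 0.3700×44.1 = 26.2960 per 10,000.

26.30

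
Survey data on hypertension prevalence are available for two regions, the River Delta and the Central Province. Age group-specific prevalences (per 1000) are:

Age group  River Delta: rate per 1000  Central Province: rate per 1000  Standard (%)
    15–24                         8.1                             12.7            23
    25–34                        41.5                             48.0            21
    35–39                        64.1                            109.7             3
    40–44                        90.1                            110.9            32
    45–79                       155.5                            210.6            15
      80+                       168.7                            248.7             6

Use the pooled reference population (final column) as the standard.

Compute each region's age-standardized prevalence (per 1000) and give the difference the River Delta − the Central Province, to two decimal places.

Standard weights: 0.23, 0.21, 0.03, 0.32, 0.15, 0.06.
The River Delta: 0.2300×8.1 + 0.2100×41.5 + 0.0300×64.1 + 0.3200×90.1 + 0.1500×155.5 + 0.0600×168.7 = 74.7800 per 1000.
The Central Province: 0.2300×12.7 + 0.2100×48.0 + 0.0300×109.7 + 0.3200×110.9 + 0.1500×210.6 + 0.0600×248.7 = 98.2920 per 1000.
Difference = 74.7800 − 98.2920 = -23.5120.

-23.51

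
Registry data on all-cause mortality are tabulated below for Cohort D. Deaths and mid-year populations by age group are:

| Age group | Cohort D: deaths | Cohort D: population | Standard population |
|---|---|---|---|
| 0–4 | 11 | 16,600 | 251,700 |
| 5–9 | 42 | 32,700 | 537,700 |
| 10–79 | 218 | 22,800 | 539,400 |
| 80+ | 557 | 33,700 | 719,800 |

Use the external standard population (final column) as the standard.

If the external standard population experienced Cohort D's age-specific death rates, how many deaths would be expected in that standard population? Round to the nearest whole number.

Age-specific rates per 1,000 for Cohort D: 0.663, 1.284, 9.561, 16.528.
Expected deaths = Σ (standard pop × age-specific rate ÷ 1,000)
= 251,700×0.663/1,000 + 537,700×1.284/1,000 + 539,400×9.561/1,000 + 719,800×16.528/1,000
= 166.79 + 690.62 + 5157.42 + 11896.99 = 17911.83.

17912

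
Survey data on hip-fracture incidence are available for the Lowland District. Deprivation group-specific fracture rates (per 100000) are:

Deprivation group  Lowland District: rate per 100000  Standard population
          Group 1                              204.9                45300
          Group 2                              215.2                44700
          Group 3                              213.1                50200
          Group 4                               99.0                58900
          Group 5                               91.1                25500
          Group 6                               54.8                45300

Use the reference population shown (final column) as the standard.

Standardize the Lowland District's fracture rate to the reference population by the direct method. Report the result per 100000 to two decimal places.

Standard total = 269900; weights = 0.1678, 0.1656, 0.1860, 0.2182, 0.0945, 0.1678.
Standardized rate: 0.1678×204.9 + 0.1656×215.2 + 0.1860×213.1 + 0.2182×99.0 + 0.0945×91.1 + 0.1678×54.8 = 149.0760 per 100000.

149.08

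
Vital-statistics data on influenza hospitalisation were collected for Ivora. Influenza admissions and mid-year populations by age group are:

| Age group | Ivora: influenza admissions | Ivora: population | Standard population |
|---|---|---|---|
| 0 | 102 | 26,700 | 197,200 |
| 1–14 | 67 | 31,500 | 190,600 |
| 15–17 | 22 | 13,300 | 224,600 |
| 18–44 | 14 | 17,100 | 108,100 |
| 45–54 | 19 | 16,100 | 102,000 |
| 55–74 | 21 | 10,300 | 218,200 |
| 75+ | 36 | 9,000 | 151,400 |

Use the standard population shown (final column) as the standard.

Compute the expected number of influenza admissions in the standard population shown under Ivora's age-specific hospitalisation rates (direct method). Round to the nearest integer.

Age-specific rates per 100,000 for Ivora: 382.02, 212.70, 165.41, 81.87, 118.01, 203.88, 400.00.
Expected influenza admissions = Σ (standard pop × age-specific rate ÷ 100,000)
= 197,200×382.02/100,000 + 190,600×212.70/100,000 + 224,600×165.41/100,000 + 108,100×81.87/100,000 + 102,000×118.01/100,000 + 218,200×203.88/100,000 + 151,400×400.00/100,000
= 753.35 + 405.40 + 371.52 + 88.50 + 120.37 + 444.87 + 605.60 = 2789.62.

2790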